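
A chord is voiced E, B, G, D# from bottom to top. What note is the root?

E

Reordering E, B, G, D# into stacked thirds gives E–G–B–D#; the bottom of that stack, E, is the root.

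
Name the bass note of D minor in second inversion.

A

In second inversion the fifth is lowest. For D minor (D–F–A) that is A.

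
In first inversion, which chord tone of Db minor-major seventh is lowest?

Fb

The third of Db minor-major seventh (Db–Fb–Ab–C) is Fb; that is the bass in first inversion.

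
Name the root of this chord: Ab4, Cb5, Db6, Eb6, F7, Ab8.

Ab, Cb, Db, Eb, F are the tones of a Db dominant ninth chord (Db–F–Ab–Cb–Eb), making Db the root.

Db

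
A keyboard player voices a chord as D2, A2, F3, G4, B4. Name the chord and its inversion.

The distinct note names are D, A, F, G, B. Stacked in thirds they read G–B–D–F–A, which is a dominant ninth chord on G.
The lowest note is D, the fifth of the chord, so this is second inversion.

G dominant ninth, second inversion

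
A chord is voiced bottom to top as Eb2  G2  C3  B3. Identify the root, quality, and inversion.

C minor-major seventh, first inversion

The pitch classes Eb, G, C, B arrange in thirds as C–Eb–G–B: a C minor-major seventh chord.
The lowest note is Eb, the third of the chord, so this is first inversion (figured bass 6/5).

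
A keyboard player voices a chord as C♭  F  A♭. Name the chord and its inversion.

F diminished, second inversion

Reducing to letter names: Cb, F, Ab. These stack in thirds as F–Ab–Cb — an F diminished triad.
Cb is the fifth of F diminished; fifth in the bass means second inversion (figured bass 6/4).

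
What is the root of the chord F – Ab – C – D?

D

Reordering F, Ab, C, D into stacked thirds gives D–F–Ab–C; the bottom of that stack, D, is the root.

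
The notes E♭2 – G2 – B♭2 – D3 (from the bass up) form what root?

Eb, G, Bb, D are the tones of an Eb major seventh chord (Eb–G–Bb–D), making Eb the root.

Eb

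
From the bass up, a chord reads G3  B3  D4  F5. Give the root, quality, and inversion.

The distinct note names are G, B, D, F. Stacked in thirds they read G–B–D–F, which is a dominant seventh chord on G.
With the root (G) in the bass, the chord is in root position (figured bass 7).

G dominant seventh, root position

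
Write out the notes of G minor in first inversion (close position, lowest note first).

Bb, D, G

The chord tones are G–Bb–D. With the third (Bb) lowest for first inversion: Bb, D, G.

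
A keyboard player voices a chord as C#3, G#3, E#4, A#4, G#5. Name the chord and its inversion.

The distinct note names are C#, G#, E#, A#. Stacked in thirds they read A#–C#–E#–G#, which is a minor seventh chord on A#.
C# is the third of A# minor seventh; third in the bass means first inversion (figured bass 6/5).

A# minor seventh, first inversion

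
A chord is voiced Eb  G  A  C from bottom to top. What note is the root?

Eb, G, A, C are the tones of an A half-diminished seventh chord (A–C–Eb–G), making A the root.

A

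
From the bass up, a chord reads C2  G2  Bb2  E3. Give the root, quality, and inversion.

C dominant seventh, root position

Reducing to letter names: C, G, Bb, E. These stack in thirds as C–E–G–Bb — a C dominant seventh chord.
The lowest note is C, the root of the chord, so this is root position (figured bass 7).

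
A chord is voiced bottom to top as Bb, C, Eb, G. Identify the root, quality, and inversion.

C minor seventh, third inversion

The pitch classes Bb, C, Eb, G arrange in thirds as C–Eb–G–Bb: a C minor seventh chord.
With the seventh (Bb) in the bass, the chord is in third inversion (figured bass 4/2).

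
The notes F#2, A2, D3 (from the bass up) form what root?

D

F#, A, D are the tones of a D major triad (D–F#–A), making D the root.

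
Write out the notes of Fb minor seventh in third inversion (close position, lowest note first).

Ebb, Fb, Abb, Cb

Fb minor seventh is Fb–Abb–Cb–Ebb. Third inversion puts the seventh (Ebb) in the bass, with the remaining tones above: Ebb, Fb, Abb, Cb.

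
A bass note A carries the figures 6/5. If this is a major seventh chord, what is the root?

The figures 6/5 mean the third of the chord is in the bass. If A is the third of a major seventh chord, the root is F (chord tones F–A–C–E).

F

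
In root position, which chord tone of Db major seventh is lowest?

Db

The root of Db major seventh (Db–F–Ab–C) is Db; that is the bass in root position.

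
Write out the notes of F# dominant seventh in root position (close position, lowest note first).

F#, A#, C#, E

Spelling F# dominant seventh: F#–A#–C#–E. In root position the root is bass, giving F#, A#, C#, E from the bottom.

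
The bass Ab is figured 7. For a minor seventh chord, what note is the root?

The figures 7 mean the root of the chord is in the bass. If Ab is the root of a minor seventh chord, the root is Ab (chord tones Ab–Cb–Eb–Gb).

Ab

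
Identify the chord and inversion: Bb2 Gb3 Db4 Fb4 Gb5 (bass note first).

Gb dominant seventh, first inversion

The distinct note names are Bb, Gb, Db, Fb. Stacked in thirds they read Gb–Bb–Db–Fb, which is a dominant seventh chord on Gb.
With the third (Bb) in the bass, the chord is in first inversion (figured bass 6/5).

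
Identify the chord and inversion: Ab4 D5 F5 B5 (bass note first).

The pitch classes Ab, D, F, B arrange in thirds as B–D–F–Ab: a B diminished seventh chord.
The lowest note is Ab, the seventh of the chord, so this is third inversion (figured bass 4/2).

B diminished seventh, third inversion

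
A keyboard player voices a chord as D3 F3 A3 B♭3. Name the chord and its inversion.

Bb major seventh, first inversion

The pitch classes D, F, A, Bb arrange in thirds as Bb–D–F–A: a Bb major seventh chord.
The lowest note is D, the third of the chord, so this is first inversion (figured bass 6/5).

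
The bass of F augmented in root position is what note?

F

In root position the root is lowest. For F augmented (F–A–C#) that is F.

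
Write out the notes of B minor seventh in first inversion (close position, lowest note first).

D, F#, A, B

B minor seventh is B–D–F#–A. First inversion puts the third (D) in the bass, with the remaining tones above: D, F#, A, B.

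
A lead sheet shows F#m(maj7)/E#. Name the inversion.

F#m(maj7)/E# means F# minor-major seventh with E# in the bass. E# is the seventh of F# minor-major seventh (F#–A–C#–E#), so this is third inversion.

third inversion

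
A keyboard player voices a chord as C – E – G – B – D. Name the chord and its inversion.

C major ninth, root position

Reducing to letter names: C, E, G, B, D. These stack in thirds as C–E–G–B–D — a C major ninth chord.
With the root (C) in the bass, the chord is in root position.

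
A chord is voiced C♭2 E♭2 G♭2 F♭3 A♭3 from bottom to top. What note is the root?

The distinct letter names are Cb, Eb, Gb, Fb, Ab. Arranged as a stack of thirds they read Fb–Ab–Cb–Eb–Gb, so Fb is the root (an Fb major ninth chord).

Fb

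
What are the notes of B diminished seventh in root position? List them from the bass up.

The chord tones are B–D–F–Ab. With the root (B) lowest for root position: B, D, F, Ab.

B, D, F, Ab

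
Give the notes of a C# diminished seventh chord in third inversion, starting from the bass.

Spelling C# diminished seventh: C#–E–G–Bb. In third inversion the seventh is bass, giving Bb, C#, E, G from the bottom.

Bb, C#, E, G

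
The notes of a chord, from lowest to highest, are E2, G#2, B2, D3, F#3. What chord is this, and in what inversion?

E dominant ninth, root position

Reducing to letter names: E, G#, B, D, F#. These stack in thirds as E–G#–B–D–F# — an E dominant ninth chord.
With the root (E) in the bass, the chord is in root position.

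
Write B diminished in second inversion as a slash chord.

Bdim/F

Second inversion of B diminished has the fifth (F) in the bass. As a slash chord: Bdim/F.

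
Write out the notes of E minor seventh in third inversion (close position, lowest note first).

D, E, G, B

The chord tones are E–G–B–D. With the seventh (D) lowest for third inversion: D, E, G, B.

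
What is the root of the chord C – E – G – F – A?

The distinct letter names are C, E, G, F, A. Arranged as a stack of thirds they read F–A–C–E–G, so F is the root (an F major ninth chord).

F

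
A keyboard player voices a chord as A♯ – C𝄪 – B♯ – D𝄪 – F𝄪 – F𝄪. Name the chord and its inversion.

Reducing to letter names: A#, C##, B#, D##, F##. These stack in thirds as B#–D##–F##–A#–C## — a B# dominant ninth chord.
A# is the seventh of B# dominant ninth; seventh in the bass means third inversion.

B# dominant ninth, third inversion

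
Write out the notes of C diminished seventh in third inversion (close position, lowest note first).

Bbb, C, Eb, Gb

Spelling C diminished seventh: C–Eb–Gb–Bbb. In third inversion the seventh is bass, giving Bbb, C, Eb, Gb from the bottom.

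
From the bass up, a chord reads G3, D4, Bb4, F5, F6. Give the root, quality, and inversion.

G minor seventh, root position

The distinct note names are G, D, Bb, F. Stacked in thirds they read G–Bb–D–F, which is a minor seventh chord on G.
The lowest note is G, the root of the chord, so this is root position (figured bass 7).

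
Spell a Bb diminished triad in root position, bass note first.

Bb, Db, Fb

The chord tones are Bb–Db–Fb. With the root (Bb) lowest for root position: Bb, Db, Fb.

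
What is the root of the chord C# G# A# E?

A#

Reordering C#, G#, A#, E into stacked thirds gives A#–C#–E–G#; the bottom of that stack, A#, is the root.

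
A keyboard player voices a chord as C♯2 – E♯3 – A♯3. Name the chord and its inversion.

The pitch classes C#, E#, A# arrange in thirds as A#–C#–E#: an A# minor triad.
C# is the third of A# minor; third in the bass means first inversion (figured bass 6).

A# minor, first inversion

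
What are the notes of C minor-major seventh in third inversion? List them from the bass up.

B, C, Eb, G

Spelling C minor-major seventh: C–Eb–G–B. In third inversion the seventh is bass, giving B, C, Eb, G from the bottom.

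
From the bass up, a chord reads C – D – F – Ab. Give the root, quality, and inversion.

Reducing to letter names: C, D, F, Ab. These stack in thirds as D–F–Ab–C — a D half-diminished seventh chord.
With the seventh (C) in the bass, the chord is in third inversion (figured bass 4/2).

D half-diminished seventh, third inversion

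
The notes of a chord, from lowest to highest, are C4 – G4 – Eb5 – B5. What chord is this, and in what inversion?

C minor-major seventh, root position

Reducing to letter names: C, G, Eb, B. These stack in thirds as C–Eb–G–B — a C minor-major seventh chord.
The lowest note is C, the root of the chord, so this is root position (figured bass 7).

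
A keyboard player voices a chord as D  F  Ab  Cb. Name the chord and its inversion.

D diminished seventh, root position

The distinct note names are D, F, Ab, Cb. Stacked in thirds they read D–F–Ab–Cb, which is a diminished seventh chord on D.
With the root (D) in the bass, the chord is in root position (figured bass 7).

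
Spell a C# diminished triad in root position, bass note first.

The chord tones are C#–E–G. With the root (C#) lowest for root position: C#, E, G.

C#, E, G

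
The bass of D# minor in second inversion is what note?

D# minor is D#–F#–A#. Second inversion places the fifth in the bass: A#.

A#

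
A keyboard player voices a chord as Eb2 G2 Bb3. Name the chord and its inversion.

The distinct note names are Eb, G, Bb. Stacked in thirds they read Eb–G–Bb, which is a major triad on Eb.
With the root (Eb) in the bass, the chord is in root position (figured bass 5/3).

Eb major, root position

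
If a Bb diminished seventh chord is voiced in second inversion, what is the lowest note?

In second inversion the fifth is lowest. For Bb diminished seventh (Bb–Db–Fb–Abb) that is Fb.

Fb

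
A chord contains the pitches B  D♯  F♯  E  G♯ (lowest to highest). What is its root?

Reordering B, D#, F#, E, G# into stacked thirds gives E–G#–B–D#–F#; the bottom of that stack, E, is the root.

E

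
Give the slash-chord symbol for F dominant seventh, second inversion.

Second inversion of F dominant seventh has the fifth (C) in the bass. As a slash chord: F7/C.

F7/C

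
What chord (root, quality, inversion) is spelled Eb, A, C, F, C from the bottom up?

The pitch classes Eb, A, C, F arrange in thirds as F–A–C–Eb: an F dominant seventh chord.
With the seventh (Eb) in the bass, the chord is in third inversion (figured bass 4/2).

F dominant seventh, third inversion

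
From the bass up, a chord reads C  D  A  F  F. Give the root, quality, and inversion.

D minor seventh, third inversion

Reducing to letter names: C, D, A, F. These stack in thirds as D–F–A–C — a D minor seventh chord.
The lowest note is C, the seventh of the chord, so this is third inversion (figured bass 4/2).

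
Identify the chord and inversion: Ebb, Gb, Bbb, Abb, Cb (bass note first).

The distinct note names are Ebb, Gb, Bbb, Abb, Cb. Stacked in thirds they read Abb–Cb–Ebb–Gb–Bbb, which is a major ninth chord on Abb.
With the fifth (Ebb) in the bass, the chord is in second inversion.

Abb major ninth, second inversion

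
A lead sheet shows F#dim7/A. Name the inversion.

F#dim7/A means F# diminished seventh with A in the bass. A is the third of F# diminished seventh (F#–A–C–Eb), so this is first inversion.

first inversion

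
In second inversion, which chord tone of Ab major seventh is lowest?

Eb

Ab major seventh is Ab–C–Eb–G. Second inversion places the fifth in the bass: Eb.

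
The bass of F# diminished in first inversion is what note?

A

The third of F# diminished (F#–A–C) is A; that is the bass in first inversion.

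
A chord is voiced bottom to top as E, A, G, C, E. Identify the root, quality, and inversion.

The pitch classes E, A, G, C arrange in thirds as A–C–E–G: an A minor seventh chord.
E is the fifth of A minor seventh; fifth in the bass means second inversion (figured bass 4/3).

A minor seventh, second inversion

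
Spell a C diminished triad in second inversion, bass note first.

Gb, C, Eb

C diminished is C–Eb–Gb. Second inversion puts the fifth (Gb) in the bass, with the remaining tones above: Gb, C, Eb.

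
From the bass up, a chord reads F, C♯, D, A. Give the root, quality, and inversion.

D minor-major seventh, first inversion

The pitch classes F, C#, D, A arrange in thirds as D–F–A–C#: a D minor-major seventh chord.
With the third (F) in the bass, the chord is in first inversion (figured bass 6/5).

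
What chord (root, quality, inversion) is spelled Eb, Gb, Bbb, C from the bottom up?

The pitch classes Eb, Gb, Bbb, C arrange in thirds as C–Eb–Gb–Bbb: a C diminished seventh chord.
Eb is the third of C diminished seventh; third in the bass means first inversion (figured bass 6/5).

C diminished seventh, first inversion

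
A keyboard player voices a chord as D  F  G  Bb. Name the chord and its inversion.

The pitch classes D, F, G, Bb arrange in thirds as G–Bb–D–F: a G minor seventh chord.
D is the fifth of G minor seventh; fifth in the bass means second inversion (figured bass 4/3).

G minor seventh, second inversion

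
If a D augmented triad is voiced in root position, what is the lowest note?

D augmented is D–F#–A#. Root position places the root in the bass: D.

D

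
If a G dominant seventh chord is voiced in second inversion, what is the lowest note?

G dominant seventh is G–B–D–F. Second inversion places the fifth in the bass: D.

D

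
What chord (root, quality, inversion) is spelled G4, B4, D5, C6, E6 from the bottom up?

C major ninth, second inversion

The pitch classes G, B, D, C, E arrange in thirds as C–E–G–B–D: a C major ninth chord.
The lowest note is G, the fifth of the chord, so this is second inversion.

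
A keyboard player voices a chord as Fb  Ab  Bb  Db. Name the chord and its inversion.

Bb half-diminished seventh, second inversion

The distinct note names are Fb, Ab, Bb, Db. Stacked in thirds they read Bb–Db–Fb–Ab, which is a half-diminished seventh chord on Bb.
With the fifth (Fb) in the bass, the chord is in second inversion (figured bass 4/3).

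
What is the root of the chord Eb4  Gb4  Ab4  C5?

Ab

Eb, Gb, Ab, C are the tones of an Ab dominant seventh chord (Ab–C–Eb–Gb), making Ab the root.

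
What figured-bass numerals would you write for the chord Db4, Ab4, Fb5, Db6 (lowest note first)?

The notes Db, Ab, Fb stack in thirds as Db–Fb–Ab — a Db minor triad. The bass Db is the root, so this is root position: figured 5/3.

5/3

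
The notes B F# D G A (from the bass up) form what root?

B, F#, D, G, A are the tones of a G major ninth chord (G–B–D–F#–A), making G the root.

G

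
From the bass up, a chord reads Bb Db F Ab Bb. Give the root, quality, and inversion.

Bb minor seventh, root position

The pitch classes Bb, Db, F, Ab arrange in thirds as Bb–Db–F–Ab: a Bb minor seventh chord.
Bb is the root of Bb minor seventh; root in the bass means root position (figured bass 7).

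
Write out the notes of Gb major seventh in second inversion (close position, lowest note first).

Gb major seventh is Gb–Bb–Db–F. Second inversion puts the fifth (Db) in the bass, with the remaining tones above: Db, F, Gb, Bb.

Db, F, Gb, Bb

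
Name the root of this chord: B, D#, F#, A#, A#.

The distinct letter names are B, D#, F#, A#. Arranged as a stack of thirds they read B–D#–F#–A#, so B is the root (a B major seventh chord).

B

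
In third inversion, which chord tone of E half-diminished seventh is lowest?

D

E half-diminished seventh is E–G–Bb–D. Third inversion places the seventh in the bass: D.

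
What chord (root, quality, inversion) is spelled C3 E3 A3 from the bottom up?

The distinct note names are C, E, A. Stacked in thirds they read A–C–E, which is a minor triad on A.
With the third (C) in the bass, the chord is in first inversion (figured bass 6).

A minor, first inversion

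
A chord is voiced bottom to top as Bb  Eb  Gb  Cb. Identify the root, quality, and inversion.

Cb major seventh, third inversion

Reducing to letter names: Bb, Eb, Gb, Cb. These stack in thirds as Cb–Eb–Gb–Bb — a Cb major seventh chord.
Bb is the seventh of Cb major seventh; seventh in the bass means third inversion (figured bass 4/2).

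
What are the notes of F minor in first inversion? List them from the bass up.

The chord tones are F–Ab–C. With the third (Ab) lowest for first inversion: Ab, C, F.

Ab, C, F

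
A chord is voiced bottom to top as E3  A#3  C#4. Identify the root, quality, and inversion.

Reducing to letter names: E, A#, C#. These stack in thirds as A#–C#–E — an A# diminished triad.
E is the fifth of A# diminished; fifth in the bass means second inversion (figured bass 6/4).

A# diminished, second inversion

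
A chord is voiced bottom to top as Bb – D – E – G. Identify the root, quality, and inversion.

E half-diminished seventh, second inversion

The pitch classes Bb, D, E, G arrange in thirds as E–G–Bb–D: an E half-diminished seventh chord.
With the fifth (Bb) in the bass, the chord is in second inversion (figured bass 4/3).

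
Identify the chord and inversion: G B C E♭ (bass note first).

Reducing to letter names: G, B, C, Eb. These stack in thirds as C–Eb–G–B — a C minor-major seventh chord.
With the fifth (G) in the bass, the chord is in second inversion (figured bass 4/3).

C minor-major seventh, second inversion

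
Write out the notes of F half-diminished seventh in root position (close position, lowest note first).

F, Ab, Cb, Eb

The chord tones are F–Ab–Cb–Eb. With the root (F) lowest for root position: F, Ab, Cb, Eb.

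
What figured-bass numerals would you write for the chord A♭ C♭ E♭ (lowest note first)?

The notes Ab, Cb, Eb stack in thirds as Ab–Cb–Eb — an Ab minor triad. The bass Ab is the root, so this is root position: figured 5/3.

5/3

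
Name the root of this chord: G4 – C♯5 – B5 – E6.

G, C#, B, E are the tones of a C# half-diminished seventh chord (C#–E–G–B), making C# the root.

C#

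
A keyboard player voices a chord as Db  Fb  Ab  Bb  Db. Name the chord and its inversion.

The distinct note names are Db, Fb, Ab, Bb. Stacked in thirds they read Bb–Db–Fb–Ab, which is a half-diminished seventh chord on Bb.
With the third (Db) in the bass, the chord is in first inversion (figured bass 6/5).

Bb half-diminished seventh, first inversion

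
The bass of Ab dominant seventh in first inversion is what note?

C

In first inversion the third is lowest. For Ab dominant seventh (Ab–C–Eb–Gb) that is C.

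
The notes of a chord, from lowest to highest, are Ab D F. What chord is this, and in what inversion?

The distinct note names are Ab, D, F. Stacked in thirds they read D–F–Ab, which is a diminished triad on D.
With the fifth (Ab) in the bass, the chord is in second inversion (figured bass 6/4).

D diminished, second inversion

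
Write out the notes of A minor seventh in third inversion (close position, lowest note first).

G, A, C, E

A minor seventh is A–C–E–G. Third inversion puts the seventh (G) in the bass, with the remaining tones above: G, A, C, E.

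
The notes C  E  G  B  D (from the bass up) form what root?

C

Reordering C, E, G, B, D into stacked thirds gives C–E–G–B–D; the bottom of that stack, C, is the root.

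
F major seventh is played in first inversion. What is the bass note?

The third of F major seventh (F–A–C–E) is A; that is the bass in first inversion.

A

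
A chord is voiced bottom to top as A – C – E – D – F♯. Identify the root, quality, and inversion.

Reducing to letter names: A, C, E, D, F#. These stack in thirds as D–F#–A–C–E — a D dominant ninth chord.
The lowest note is A, the fifth of the chord, so this is second inversion.

D dominant ninth, second inversion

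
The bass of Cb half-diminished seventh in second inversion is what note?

Gbb

In second inversion the fifth is lowest. For Cb half-diminished seventh (Cb–Ebb–Gbb–Bbb) that is Gbb.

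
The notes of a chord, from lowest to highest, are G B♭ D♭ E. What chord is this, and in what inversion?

The pitch classes G, Bb, Db, E arrange in thirds as E–G–Bb–Db: an E diminished seventh chord.
G is the third of E diminished seventh; third in the bass means first inversion (figured bass 6/5).

E diminished seventh, first inversion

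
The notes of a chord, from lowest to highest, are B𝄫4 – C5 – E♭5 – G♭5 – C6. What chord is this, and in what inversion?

Reducing to letter names: Bbb, C, Eb, Gb. These stack in thirds as C–Eb–Gb–Bbb — a C diminished seventh chord.
Bbb is the seventh of C diminished seventh; seventh in the bass means third inversion (figured bass 4/2).

C diminished seventh, third inversion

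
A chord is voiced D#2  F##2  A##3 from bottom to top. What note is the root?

D#

D#, F##, A## are the tones of a D# augmented triad (D#–F##–A##), making D# the root.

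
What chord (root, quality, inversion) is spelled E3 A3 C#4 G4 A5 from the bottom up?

A dominant seventh, second inversion

The distinct note names are E, A, C#, G. Stacked in thirds they read A–C#–E–G, which is a dominant seventh chord on A.
E is the fifth of A dominant seventh; fifth in the bass means second inversion (figured bass 4/3).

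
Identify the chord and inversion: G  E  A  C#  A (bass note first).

The distinct note names are G, E, A, C#. Stacked in thirds they read A–C#–E–G, which is a dominant seventh chord on A.
The lowest note is G, the seventh of the chord, so this is third inversion (figured bass 4/2).

A dominant seventh, third inversion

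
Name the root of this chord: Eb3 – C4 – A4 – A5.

Reordering Eb, C, A into stacked thirds gives A–C–Eb; the bottom of that stack, A, is the root.

A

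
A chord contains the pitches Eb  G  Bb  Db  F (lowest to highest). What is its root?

Eb

Eb, G, Bb, Db, F are the tones of an Eb dominant ninth chord (Eb–G–Bb–Db–F), making Eb the root.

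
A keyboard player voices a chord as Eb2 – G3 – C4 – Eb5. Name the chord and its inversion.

C minor, first inversion

Reducing to letter names: Eb, G, C. These stack in thirds as C–Eb–G — a C minor triad.
Eb is the third of C minor; third in the bass means first inversion (figured bass 6).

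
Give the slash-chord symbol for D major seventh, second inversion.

Second inversion of D major seventh has the fifth (A) in the bass. As a slash chord: Dmaj7/A.

Dmaj7/A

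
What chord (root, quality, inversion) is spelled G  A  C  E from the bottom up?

A minor seventh, third inversion

The pitch classes G, A, C, E arrange in thirds as A–C–E–G: an A minor seventh chord.
With the seventh (G) in the bass, the chord is in third inversion (figured bass 4/2).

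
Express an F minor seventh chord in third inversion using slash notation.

Fm7/Eb

Third inversion of F minor seventh has the seventh (Eb) in the bass. As a slash chord: Fm7/Eb.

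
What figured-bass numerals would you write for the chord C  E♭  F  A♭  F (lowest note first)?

The notes C, Eb, F, Ab stack in thirds as F–Ab–C–Eb — an F minor seventh chord. The bass C is the fifth, so this is second inversion: figured 4/3.

4/3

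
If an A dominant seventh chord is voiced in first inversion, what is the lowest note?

A dominant seventh is A–C#–E–G. First inversion places the third in the bass: C#.

C#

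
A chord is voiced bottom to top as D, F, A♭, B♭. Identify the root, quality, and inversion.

Reducing to letter names: D, F, Ab, Bb. These stack in thirds as Bb–D–F–Ab — a Bb dominant seventh chord.
With the third (D) in the bass, the chord is in first inversion (figured bass 6/5).

Bb dominant seventh, first inversion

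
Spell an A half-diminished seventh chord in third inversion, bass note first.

G, A, C, Eb

Spelling A half-diminished seventh: A–C–Eb–G. In third inversion the seventh is bass, giving G, A, C, Eb from the bottom.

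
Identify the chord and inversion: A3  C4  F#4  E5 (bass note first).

The distinct note names are A, C, F#, E. Stacked in thirds they read F#–A–C–E, which is a half-diminished seventh chord on F#.
The lowest note is A, the third of the chord, so this is first inversion (figured bass 6/5).

F# half-diminished seventh, first inversion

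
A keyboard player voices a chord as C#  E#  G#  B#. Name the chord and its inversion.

The distinct note names are C#, E#, G#, B#. Stacked in thirds they read C#–E#–G#–B#, which is a major seventh chord on C#.
C# is the root of C# major seventh; root in the bass means root position (figured bass 7).

C# major seventh, root position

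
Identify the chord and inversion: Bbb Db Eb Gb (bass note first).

Eb half-diminished seventh, second inversion

Reducing to letter names: Bbb, Db, Eb, Gb. These stack in thirds as Eb–Gb–Bbb–Db — an Eb half-diminished seventh chord.
With the fifth (Bbb) in the bass, the chord is in second inversion (figured bass 4/3).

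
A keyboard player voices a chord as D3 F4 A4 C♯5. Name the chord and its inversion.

The distinct note names are D, F, A, C#. Stacked in thirds they read D–F–A–C#, which is a minor-major seventh chord on D.
With the root (D) in the bass, the chord is in root position (figured bass 7).

D minor-major seventh, root position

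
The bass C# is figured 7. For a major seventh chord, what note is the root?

The figures 7 mean the root of the chord is in the bass. If C# is the root of a major seventh chord, the root is C# (chord tones C#–E#–G#–B#).

C#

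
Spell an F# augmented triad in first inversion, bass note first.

F# augmented is F#–A#–C##. First inversion puts the third (A#) in the bass, with the remaining tones above: A#, C##, F#.

A#, C##, F#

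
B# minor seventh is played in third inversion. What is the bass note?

In third inversion the seventh is lowest. For B# minor seventh (B#–D#–F##–A#) that is A#.

A#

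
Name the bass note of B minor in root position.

B minor is B–D–F#. Root position places the root in the bass: B.

B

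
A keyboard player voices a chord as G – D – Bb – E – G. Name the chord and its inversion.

E half-diminished seventh, first inversion

The pitch classes G, D, Bb, E arrange in thirds as E–G–Bb–D: an E half-diminished seventh chord.
With the third (G) in the bass, the chord is in first inversion (figured bass 6/5).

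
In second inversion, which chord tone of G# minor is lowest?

D#

The fifth of G# minor (G#–B–D#) is D#; that is the bass in second inversion.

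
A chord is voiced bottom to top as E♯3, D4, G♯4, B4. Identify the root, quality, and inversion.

E# diminished seventh, root position

The pitch classes E#, D, G#, B arrange in thirds as E#–G#–B–D: an E# diminished seventh chord.
The lowest note is E#, the root of the chord, so this is root position (figured bass 7).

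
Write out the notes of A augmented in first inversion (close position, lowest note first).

A augmented is A–C#–E#. First inversion puts the third (C#) in the bass, with the remaining tones above: C#, E#, A.

C#, E#, A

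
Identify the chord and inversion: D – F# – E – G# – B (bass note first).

Reducing to letter names: D, F#, E, G#, B. These stack in thirds as E–G#–B–D–F# — an E dominant ninth chord.
D is the seventh of E dominant ninth; seventh in the bass means third inversion.

E dominant ninth, third inversion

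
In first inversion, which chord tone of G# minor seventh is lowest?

B

In first inversion the third is lowest. For G# minor seventh (G#–B–D#–F#) that is B.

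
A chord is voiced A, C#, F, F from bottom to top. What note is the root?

F

The distinct letter names are A, C#, F. Arranged as a stack of thirds they read F–A–C#, so F is the root (an F augmented triad).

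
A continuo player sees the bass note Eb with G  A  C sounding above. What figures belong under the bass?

4/3

The notes Eb, G, A, C stack in thirds as A–C–Eb–G — an A half-diminished seventh chord. The bass Eb is the fifth, so this is second inversion: figured 4/3.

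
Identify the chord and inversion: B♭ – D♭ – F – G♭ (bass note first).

Reducing to letter names: Bb, Db, F, Gb. These stack in thirds as Gb–Bb–Db–F — a Gb major seventh chord.
The lowest note is Bb, the third of the chord, so this is first inversion (figured bass 6/5).

Gb major seventh, first inversion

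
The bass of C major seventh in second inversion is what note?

C major seventh is C–E–G–B. Second inversion places the fifth in the bass: G.

G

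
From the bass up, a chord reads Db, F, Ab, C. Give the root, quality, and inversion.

Reducing to letter names: Db, F, Ab, C. These stack in thirds as Db–F–Ab–C — a Db major seventh chord.
The lowest note is Db, the root of the chord, so this is root position (figured bass 7).

Db major seventh, root position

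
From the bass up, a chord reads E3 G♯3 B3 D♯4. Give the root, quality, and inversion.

Reducing to letter names: E, G#, B, D#. These stack in thirds as E–G#–B–D# — an E major seventh chord.
With the root (E) in the bass, the chord is in root position (figured bass 7).

E major seventh, root position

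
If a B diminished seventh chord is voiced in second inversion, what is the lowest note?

F

B diminished seventh is B–D–F–Ab. Second inversion places the fifth in the bass: F.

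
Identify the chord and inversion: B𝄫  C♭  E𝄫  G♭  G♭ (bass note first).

The distinct note names are Bbb, Cb, Ebb, Gb. Stacked in thirds they read Cb–Ebb–Gb–Bbb, which is a minor seventh chord on Cb.
The lowest note is Bbb, the seventh of the chord, so this is third inversion (figured bass 4/2).

Cb minor seventh, third inversion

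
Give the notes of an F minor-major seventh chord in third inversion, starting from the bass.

E, F, Ab, C

Spelling F minor-major seventh: F–Ab–C–E. In third inversion the seventh is bass, giving E, F, Ab, C from the bottom.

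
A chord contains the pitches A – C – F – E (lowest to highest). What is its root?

F

Reordering A, C, F, E into stacked thirds gives F–A–C–E; the bottom of that stack, F, is the root.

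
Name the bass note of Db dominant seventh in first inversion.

F

The third of Db dominant seventh (Db–F–Ab–Cb) is F; that is the bass in first inversion.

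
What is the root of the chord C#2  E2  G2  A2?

A

C#, E, G, A are the tones of an A dominant seventh chord (A–C#–E–G), making A the root.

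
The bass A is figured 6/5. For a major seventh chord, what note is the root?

F

The figures 6/5 mean the third of the chord is in the bass. If A is the third of a major seventh chord, the root is F (chord tones F–A–C–E).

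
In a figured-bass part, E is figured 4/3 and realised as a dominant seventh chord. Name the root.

A

The figures 4/3 mean the fifth of the chord is in the bass. If E is the fifth of a dominant seventh chord, the root is A (chord tones A–C#–E–G).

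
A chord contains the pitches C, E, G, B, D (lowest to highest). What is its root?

The distinct letter names are C, E, G, B, D. Arranged as a stack of thirds they read C–E–G–B–D, so C is the root (a C major ninth chord).

C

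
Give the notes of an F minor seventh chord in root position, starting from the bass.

F, Ab, C, Eb

F minor seventh is F–Ab–C–Eb. Root position puts the root (F) in the bass, with the remaining tones above: F, Ab, C, Eb.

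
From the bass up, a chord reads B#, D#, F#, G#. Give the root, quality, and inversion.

G# dominant seventh, first inversion

The pitch classes B#, D#, F#, G# arrange in thirds as G#–B#–D#–F#: a G# dominant seventh chord.
B# is the third of G# dominant seventh; third in the bass means first inversion (figured bass 6/5).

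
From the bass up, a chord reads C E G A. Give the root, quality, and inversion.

Reducing to letter names: C, E, G, A. These stack in thirds as A–C–E–G — an A minor seventh chord.
C is the third of A minor seventh; third in the bass means first inversion (figured bass 6/5).

A minor seventh, first inversion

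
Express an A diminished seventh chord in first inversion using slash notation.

First inversion of A diminished seventh has the third (C) in the bass. As a slash chord: Adim7/C.

Adim7/C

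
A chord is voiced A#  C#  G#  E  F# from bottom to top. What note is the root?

A#, C#, G#, E, F# are the tones of an F# dominant ninth chord (F#–A#–C#–E–G#), making F# the root.

F#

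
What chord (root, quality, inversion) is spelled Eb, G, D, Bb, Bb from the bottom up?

The distinct note names are Eb, G, D, Bb. Stacked in thirds they read Eb–G–Bb–D, which is a major seventh chord on Eb.
With the root (Eb) in the bass, the chord is in root position (figured bass 7).

Eb major seventh, root position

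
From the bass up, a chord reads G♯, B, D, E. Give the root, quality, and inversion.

The pitch classes G#, B, D, E arrange in thirds as E–G#–B–D: an E dominant seventh chord.
G# is the third of E dominant seventh; third in the bass means first inversion (figured bass 6/5).

E dominant seventh, first inversion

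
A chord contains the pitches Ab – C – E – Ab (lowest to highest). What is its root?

The distinct letter names are Ab, C, E. Arranged as a stack of thirds they read Ab–C–E, so Ab is the root (an Ab augmented triad).

Ab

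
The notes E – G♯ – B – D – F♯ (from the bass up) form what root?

E

Reordering E, G#, B, D, F# into stacked thirds gives E–G#–B–D–F#; the bottom of that stack, E, is the root.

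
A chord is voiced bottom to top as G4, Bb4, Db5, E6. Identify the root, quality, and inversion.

The pitch classes G, Bb, Db, E arrange in thirds as E–G–Bb–Db: an E diminished seventh chord.
G is the third of E diminished seventh; third in the bass means first inversion (figured bass 6/5).

E diminished seventh, first inversion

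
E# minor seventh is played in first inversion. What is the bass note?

The third of E# minor seventh (E#–G#–B#–D#) is G#; that is the bass in first inversion.

G#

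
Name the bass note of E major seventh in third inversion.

D#

E major seventh is E–G#–B–D#. Third inversion places the seventh in the bass: D#.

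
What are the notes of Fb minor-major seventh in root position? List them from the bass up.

Fb minor-major seventh is Fb–Abb–Cb–Eb. Root position puts the root (Fb) in the bass, with the remaining tones above: Fb, Abb, Cb, Eb.

Fb, Abb, Cb, Eb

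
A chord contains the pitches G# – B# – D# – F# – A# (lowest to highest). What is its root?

G#

The distinct letter names are G#, B#, D#, F#, A#. Arranged as a stack of thirds they read G#–B#–D#–F#–A#, so G# is the root (a G# dominant ninth chord).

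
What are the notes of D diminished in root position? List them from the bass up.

D, F, Ab

D diminished is D–F–Ab. Root position puts the root (D) in the bass, with the remaining tones above: D, F, Ab.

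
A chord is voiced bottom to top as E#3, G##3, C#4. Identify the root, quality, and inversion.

The pitch classes E#, G##, C# arrange in thirds as C#–E#–G##: a C# augmented triad.
The lowest note is E#, the third of the chord, so this is first inversion (figured bass 6).

C# augmented, first inversion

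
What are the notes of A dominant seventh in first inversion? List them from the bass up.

Spelling A dominant seventh: A–C#–E–G. In first inversion the third is bass, giving C#, E, G, A from the bottom.

C#, E, G, A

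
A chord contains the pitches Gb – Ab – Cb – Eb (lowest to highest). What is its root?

Ab

Gb, Ab, Cb, Eb are the tones of an Ab minor seventh chord (Ab–Cb–Eb–Gb), making Ab the root.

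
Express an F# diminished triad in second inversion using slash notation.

Second inversion of F# diminished has the fifth (C) in the bass. As a slash chord: F#dim/C.

F#dim/C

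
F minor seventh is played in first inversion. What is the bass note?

Ab

The third of F minor seventh (F–Ab–C–Eb) is Ab; that is the bass in first inversion.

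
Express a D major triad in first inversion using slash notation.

First inversion of D major has the third (F#) in the bass. As a slash chord: D/F#.

D/F#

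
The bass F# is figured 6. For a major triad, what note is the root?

The figures 6 mean the third of the chord is in the bass. If F# is the third of a major triad, the root is D (chord tones D–F#–A).

D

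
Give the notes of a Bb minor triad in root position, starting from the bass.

Bb minor is Bb–Db–F. Root position puts the root (Bb) in the bass, with the remaining tones above: Bb, Db, F.

Bb, Db, F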